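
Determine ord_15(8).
Powers of 8 mod 15: 8^1≡8, 8^2≡4, 8^3≡2, 8^4≡1. Order = 4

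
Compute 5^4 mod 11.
4 = 4 (binary 100). Repeated squaring mod 11: 5^1 ≡ 5; 5^2 ≡ 5² = 25 ≡ 3; 5^4 ≡ 3² = 9 ≡ 9. So 5^4 ≡ 9 (mod 11).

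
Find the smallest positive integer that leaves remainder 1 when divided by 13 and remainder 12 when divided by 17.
M = 13 × 17 = 221. M₁ = 17, y₁ ≡ 10 (mod 13). M₂ = 13, y₂ ≡ 4 (mod 17). k = 1×17×10 + 12×13×4 ≡ 131 (mod 221). The smallest positive such number is 131.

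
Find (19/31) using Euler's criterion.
(19/31) = 19^{15} mod 31 = 1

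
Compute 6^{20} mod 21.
15

Using successive squaring:
Binary expansion of 20: 10100
Powers of 6 mod 21 (each is the square of the previous):
  6^1 ≡ 6 (mod 21)
  6^2 ≡ 6² = 36 ≡ 15 (mod 21)
  6^4 ≡ 15² = 225 ≡ 15 (mod 21)
  6^8 ≡ 15² = 225 ≡ 15 (mod 21)
  6^16 ≡ 15² = 225 ≡ 15 (mod 21)
20 = 16 + 4, so 6^20 = 6^16 × 6^4 ≡ 15 × 15 (mod 21)
Multiplying step by step:
  15 × 15 = 225 ≡ 15 (mod 21)
Result: 6^20 ≡ 15 (mod 21)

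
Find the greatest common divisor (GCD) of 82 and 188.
2

Using the Euclidean algorithm:
82 = 0 × 188 + 82
188 = 2 × 82 + 24
82 = 3 × 24 + 10
24 = 2 × 10 + 4
10 = 2 × 4 + 2
4 = 2 × 2 + 0

GCD(82, 188) = 2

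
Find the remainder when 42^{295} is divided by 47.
By Fermat: 42^{46} ≡ 1 (mod 47). 295 = 6×46 + 19. So 42^{295} ≡ 42^{19} ≡ 37 (mod 47)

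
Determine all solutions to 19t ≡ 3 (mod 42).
9

Since gcd(19, 42) = 1 divides 3, a solution exists.
Multiply both sides by the inverse of 19 mod 42:
  19^(-1) mod 42 = 31
  x ≡ 31 × 3 ≡ 93 ≡ 9 (mod 42)
Verification: 19 × 9 = 171 = 4 × 42 + 3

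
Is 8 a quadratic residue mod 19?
By Euler's criterion: 8^{9} ≡ 18 (mod 19). Since this equals -1 (≡ 18), 8 is not a QR.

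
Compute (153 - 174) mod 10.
9

(153 - 174) = -21
-21 mod 10 = 9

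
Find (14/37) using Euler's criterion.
(14/37) = 14^{18} mod 37 = -1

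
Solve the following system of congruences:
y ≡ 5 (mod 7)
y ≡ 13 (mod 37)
124

Using the Chinese Remainder Theorem:
M = product of moduli = 259
For equation 1: M_1 = 37, 37 ≡ 2 (mod 7), inverse of 37 mod 7 is 4 (check: 2 × 4 = 8 ≡ 1 (mod 7))
For equation 2: M_2 = 7, 7 ≡ 7 (mod 37), inverse of 7 mod 37 is 16 (check: 7 × 16 = 112 ≡ 1 (mod 37))
Combine: y ≡ Σ r_i×M_i×(M_i⁻¹ mod m_i) = 5×37×4 + 13×7×16 = 740 + 1456 = 2196
2196 mod 259 = 124
y ≡ 124 (mod 259)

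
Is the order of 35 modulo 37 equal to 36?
Yes, ord_37(35) = 36.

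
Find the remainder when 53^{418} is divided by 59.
By Fermat: 53^{58} ≡ 1 (mod 59). 418 = 7×58 + 12. So 53^{418} ≡ 53^{12} ≡ 51 (mod 59)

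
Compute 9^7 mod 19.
7 = 4 + 2 + 1 (binary 111). Repeated squaring mod 19: 9^1 ≡ 9; 9^2 ≡ 9² = 81 ≡ 5; 9^4 ≡ 5² = 25 ≡ 6. Multiply: 9^7 = 9^4 × 9^2 × 9^1 ≡ 6 × 5 × 9 (mod 19): 6 × 5 = 30 ≡ 11; 11 × 9 = 99 ≡ 4. So 9^7 ≡ 4 (mod 19).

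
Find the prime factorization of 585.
3^2 × 5 × 13

Divide by primes starting from smallest:
585 ÷ 3 = 195
195 ÷ 3 = 65
65 ÷ 5 = 13
13 ÷ 13 = 1

585 = 3^2 × 5 × 13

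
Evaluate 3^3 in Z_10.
3 = 2 + 1 (binary 11). Repeated squaring mod 10: 3^1 ≡ 3; 3^2 ≡ 3² = 9 ≡ 9. Multiply: 3^3 = 3^2 × 3^1 ≡ 9 × 3 (mod 10): 9 × 3 = 27 ≡ 7. So 3^3 ≡ 7 (mod 10).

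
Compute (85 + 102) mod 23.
3

(85 + 102) = 187
187 mod 23 = 3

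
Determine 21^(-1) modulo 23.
21^(-1) ≡ 11 (mod 23). Verification: 21 × 11 = 231 ≡ 1 (mod 23)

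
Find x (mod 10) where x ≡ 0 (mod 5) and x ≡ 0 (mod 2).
M = 5 × 2 = 10. M₁ = 2, y₁ ≡ 3 (mod 5). M₂ = 5, y₂ ≡ 1 (mod 2). x = 0×2×3 + 0×5×1 ≡ 0 (mod 10)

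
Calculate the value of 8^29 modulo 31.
Using repeated squaring. 29 = 16 + 8 + 4 + 1 (binary 11101). Repeated squaring mod 31: 8^1 ≡ 8; 8^2 ≡ 8² = 64 ≡ 2; 8^4 ≡ 2² = 4 ≡ 4; 8^8 ≡ 4² = 16 ≡ 16; 8^16 ≡ 16² = 256 ≡ 8. Multiply: 8^29 = 8^16 × 8^8 × 8^4 × 8^1 ≡ 8 × 16 × 4 × 8 (mod 31): 8 × 16 = 128 ≡ 4; 4 × 4 = 16 ≡ 16; 16 × 8 = 128 ≡ 4. So 8^29 ≡ 4 (mod 31).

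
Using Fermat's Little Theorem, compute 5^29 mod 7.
By Fermat: 5^{6} ≡ 1 (mod 7). 29 = 4×6 + 5. So 5^{29} ≡ 5^{5} ≡ 3 (mod 7)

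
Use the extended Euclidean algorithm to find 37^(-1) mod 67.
Extended GCD: 37(29) + 67(-16) = 1. So 37^(-1) ≡ 29 ≡ 29 (mod 67). Verify: 37 × 29 = 1073 ≡ 1 (mod 67)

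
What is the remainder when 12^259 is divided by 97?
Using Fermat: 12^{96} ≡ 1 (mod 97). 259 ≡ 67 (mod 96). So 12^{259} ≡ 12^{67} ≡ 79 (mod 97)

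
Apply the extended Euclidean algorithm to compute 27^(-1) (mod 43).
Extended GCD: 27(8) + 43(-5) = 1. So 27^(-1) ≡ 8 ≡ 8 (mod 43). Verify: 27 × 8 = 216 ≡ 1 (mod 43)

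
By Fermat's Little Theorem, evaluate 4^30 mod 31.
By Fermat's Little Theorem, 4^{30} ≡ 1 (mod 31) since 31 is prime and gcd(4, 31) = 1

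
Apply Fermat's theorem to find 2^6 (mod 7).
By Fermat's Little Theorem, 2^{6} ≡ 1 (mod 7) since 7 is prime and gcd(2, 7) = 1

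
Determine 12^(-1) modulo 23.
12^(-1) ≡ 2 (mod 23). Verification: 12 × 2 = 24 ≡ 1 (mod 23)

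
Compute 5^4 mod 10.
4 = 4 (binary 100). Repeated squaring mod 10: 5^1 ≡ 5; 5^2 ≡ 5² = 25 ≡ 5; 5^4 ≡ 5² = 25 ≡ 5. So 5^4 ≡ 5 (mod 10).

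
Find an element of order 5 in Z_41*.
10 has order 5 mod 41 since 10^{5} ≡ 1 (mod 41) and no smaller power works.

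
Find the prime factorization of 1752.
2^3 × 3 × 73

Divide by primes starting from smallest:
1752 ÷ 2 = 876
876 ÷ 2 = 438
438 ÷ 2 = 219
219 ÷ 3 = 73
73 ÷ 73 = 1

1752 = 2^3 × 3 × 73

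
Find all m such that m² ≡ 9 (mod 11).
The square roots of 9 mod 11 are 3 and 8. Verify: 3² = 9 ≡ 9 (mod 11)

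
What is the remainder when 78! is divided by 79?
By Wilson's theorem, (78)! ≡ -1 ≡ 78 (mod 79)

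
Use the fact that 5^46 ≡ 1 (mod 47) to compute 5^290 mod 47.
By Fermat: 5^{46} ≡ 1 (mod 47). 290 ≡ 14 (mod 46). So 5^{290} ≡ 5^{14} ≡ 27 (mod 47)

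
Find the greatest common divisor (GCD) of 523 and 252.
1

Using the Euclidean algorithm:
523 = 2 × 252 + 19
252 = 13 × 19 + 5
19 = 3 × 5 + 4
5 = 1 × 4 + 1
4 = 4 × 1 + 0

GCD(523, 252) = 1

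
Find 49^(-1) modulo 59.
53

Using Extended Euclidean Algorithm:
gcd(49, 59) = 1
Bezout coefficients: 49 × -6 + 59 × 5 = 1
So 49 × -6 ≡ 1 (mod 59)
The inverse is -6 mod 59 = 53
Verification: 49 × 53 = 2597 = 44 × 59 + 1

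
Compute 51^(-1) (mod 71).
39

Using Extended Euclidean Algorithm:
gcd(51, 71) = 1
Bezout coefficients: 51 × -32 + 71 × 23 = 1
So 51 × -32 ≡ 1 (mod 71)
The inverse is -32 mod 71 = 39
Verification: 51 × 39 = 1989 = 28 × 71 + 1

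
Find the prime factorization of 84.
2^2 × 3 × 7

Divide by primes starting from smallest:
84 ÷ 2 = 42
42 ÷ 2 = 21
21 ÷ 3 = 7
7 ÷ 7 = 1

84 = 2^2 × 3 × 7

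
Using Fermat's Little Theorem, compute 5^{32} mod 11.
3

By Fermat's Little Theorem, a^(p-1) ≡ 1 (mod p) for prime p and gcd(a, p) = 1
Here p = 11, so 5^10 ≡ 1 (mod 11)
We can reduce the exponent: 32 mod 10 = 2
So 5^32 ≡ 5^2 (mod 11)
Computing: 5^2 mod 11 = 3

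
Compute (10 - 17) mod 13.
6

(10 - 17) = -7
-7 mod 13 = 6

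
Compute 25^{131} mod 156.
25

Using successive squaring:
Binary expansion of 131: 10000011
Powers of 25 mod 156 (each is the square of the previous):
  25^1 ≡ 25 (mod 156)
  25^2 ≡ 25² = 625 ≡ 1 (mod 156)
  25^4 ≡ 1² = 1 ≡ 1 (mod 156)
  25^8 ≡ 1² = 1 ≡ 1 (mod 156)
  25^16 ≡ 1² = 1 ≡ 1 (mod 156)
  25^32 ≡ 1² = 1 ≡ 1 (mod 156)
  25^64 ≡ 1² = 1 ≡ 1 (mod 156)
  25^128 ≡ 1² = 1 ≡ 1 (mod 156)
131 = 128 + 2 + 1, so 25^131 = 25^128 × 25^2 × 25^1 ≡ 1 × 1 × 25 (mod 156)
Multiplying step by step:
  1 × 1 = 1 ≡ 1 (mod 156)
  1 × 25 = 25 ≡ 25 (mod 156)
Result: 25^131 ≡ 25 (mod 156)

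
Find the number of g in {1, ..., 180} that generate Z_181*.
Number of primitive roots mod 181 = φ(180) = 48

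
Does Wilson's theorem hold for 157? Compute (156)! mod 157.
(156)! mod 157 = 156. Since this equals -1 (mod 157), Wilson confirms 157 is prime.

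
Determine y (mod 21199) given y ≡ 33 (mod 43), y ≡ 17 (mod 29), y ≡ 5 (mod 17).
6397

Using the Chinese Remainder Theorem:
M = product of moduli = 21199
For equation 1: M_1 = 493, 493 ≡ 20 (mod 43), inverse of 493 mod 43 is 28 (check: 20 × 28 = 560 ≡ 1 (mod 43))
For equation 2: M_2 = 731, 731 ≡ 6 (mod 29), inverse of 731 mod 29 is 5 (check: 6 × 5 = 30 ≡ 1 (mod 29))
For equation 3: M_3 = 1247, 1247 ≡ 6 (mod 17), inverse of 1247 mod 17 is 3 (check: 6 × 3 = 18 ≡ 1 (mod 17))
Combine: y ≡ Σ r_i×M_i×(M_i⁻¹ mod m_i) = 33×493×28 + 17×731×5 + 5×1247×3 = 455532 + 62135 + 18705 = 536372
536372 mod 21199 = 6397
y ≡ 6397 (mod 21199)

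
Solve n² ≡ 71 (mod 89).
The square roots of 71 mod 89 are 31 and 58. Verify: 31² = 961 ≡ 71 (mod 89)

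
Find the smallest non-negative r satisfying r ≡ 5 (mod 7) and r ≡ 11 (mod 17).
M = 7 × 17 = 119. M₁ = 17, y₁ ≡ 5 (mod 7). M₂ = 7, y₂ ≡ 5 (mod 17). r = 5×17×5 + 11×7×5 ≡ 96 (mod 119)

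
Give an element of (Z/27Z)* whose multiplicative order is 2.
26 has order 2 mod 27 since 26^{2} ≡ 1 (mod 27) and no smaller power works.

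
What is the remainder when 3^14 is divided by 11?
Using Fermat: 3^{10} ≡ 1 (mod 11). 14 ≡ 4 (mod 10). So 3^{14} ≡ 3^{4} ≡ 4 (mod 11)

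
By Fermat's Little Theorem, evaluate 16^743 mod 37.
By Fermat: 16^{36} ≡ 1 (mod 37). 743 ≡ 23 (mod 36). So 16^{743} ≡ 16^{23} ≡ 33 (mod 37)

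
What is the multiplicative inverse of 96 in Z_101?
96^(-1) ≡ 20 (mod 101). Verification: 96 × 20 = 1920 ≡ 1 (mod 101)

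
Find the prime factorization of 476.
2^2 × 7 × 17

Divide by primes starting from smallest:
476 ÷ 2 = 238
238 ÷ 2 = 119
119 ÷ 7 = 17
17 ÷ 17 = 1

476 = 2^2 × 7 × 17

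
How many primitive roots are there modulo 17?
8

The number of primitive roots modulo p is φ(p-1) = φ(16)
φ(16) = 8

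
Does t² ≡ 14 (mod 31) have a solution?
By Euler's criterion: 14^{15} ≡ 1 (mod 31). Since this equals 1, 14 is a QR.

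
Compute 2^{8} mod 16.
0

Using successive squaring:
Binary expansion of 8: 1000
Powers of 2 mod 16 (each is the square of the previous):
  2^1 ≡ 2 (mod 16)
  2^2 ≡ 2² = 4 ≡ 4 (mod 16)
  2^4 ≡ 4² = 16 ≡ 0 (mod 16)
  2^8 ≡ 0² = 0 ≡ 0 (mod 16)
8 is a power of 2, so 2^8 is the last square: ≡ 0 (mod 16)
Result: 2^8 ≡ 0 (mod 16)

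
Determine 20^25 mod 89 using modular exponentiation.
Using repeated squaring. 25 = 16 + 8 + 1 (binary 11001). Repeated squaring mod 89: 20^1 ≡ 20; 20^2 ≡ 20² = 400 ≡ 44; 20^4 ≡ 44² = 1936 ≡ 67; 20^8 ≡ 67² = 4489 ≡ 39; 20^16 ≡ 39² = 1521 ≡ 8. Multiply: 20^25 = 20^16 × 20^8 × 20^1 ≡ 8 × 39 × 20 (mod 89): 8 × 39 = 312 ≡ 45; 45 × 20 = 900 ≡ 10. So 20^25 ≡ 10 (mod 89).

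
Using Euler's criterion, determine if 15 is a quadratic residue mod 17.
By Euler's criterion: 15^{8} ≡ 1 (mod 17). Since this equals 1, 15 is a QR.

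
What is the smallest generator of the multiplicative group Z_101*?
p - 1 = 100 has prime divisors 2, 5. h is a primitive root mod 101 iff h^(100/q) ≢ 1 (mod 101) for each such q.
h = 2: 2^50 ≡ 100, 2^20 ≡ 95 (mod 101); none is 1, so 2 has order 100 and is a primitive root.
The smallest primitive root mod 101 is g = 2.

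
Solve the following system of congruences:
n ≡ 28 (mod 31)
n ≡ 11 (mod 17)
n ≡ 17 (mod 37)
3717

Using the Chinese Remainder Theorem:
M = product of moduli = 19499
For equation 1: M_1 = 629, 629 ≡ 9 (mod 31), inverse of 629 mod 31 is 7 (check: 9 × 7 = 63 ≡ 1 (mod 31))
For equation 2: M_2 = 1147, 1147 ≡ 8 (mod 17), inverse of 1147 mod 17 is 15 (check: 8 × 15 = 120 ≡ 1 (mod 17))
For equation 3: M_3 = 527, 527 ≡ 9 (mod 37), inverse of 527 mod 37 is 33 (check: 9 × 33 = 297 ≡ 1 (mod 37))
Combine: n ≡ Σ r_i×M_i×(M_i⁻¹ mod m_i) = 28×629×7 + 11×1147×15 + 17×527×33 = 123284 + 189255 + 295647 = 608186
608186 mod 19499 = 3717
n ≡ 3717 (mod 19499)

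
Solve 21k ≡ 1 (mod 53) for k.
48

Using Extended Euclidean Algorithm:
gcd(21, 53) = 1
Bezout coefficients: 21 × -5 + 53 × 2 = 1
So 21 × -5 ≡ 1 (mod 53)
The inverse is -5 mod 53 = 48
Verification: 21 × 48 = 1008 = 19 × 53 + 1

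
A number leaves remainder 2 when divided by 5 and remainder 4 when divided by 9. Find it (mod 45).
M = 5 × 9 = 45. M₁ = 9, y₁ ≡ 4 (mod 5). M₂ = 5, y₂ ≡ 2 (mod 9). n = 2×9×4 + 4×5×2 ≡ 22 (mod 45)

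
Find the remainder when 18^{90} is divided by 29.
By Fermat: 18^{28} ≡ 1 (mod 29). 90 = 3×28 + 6. So 18^{90} ≡ 18^{6} ≡ 9 (mod 29)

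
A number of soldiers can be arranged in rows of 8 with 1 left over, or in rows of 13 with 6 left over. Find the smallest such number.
M = 8 × 13 = 104. M₁ = 13, y₁ ≡ 5 (mod 8). M₂ = 8, y₂ ≡ 5 (mod 13). n = 1×13×5 + 6×8×5 ≡ 97 (mod 104). The smallest positive such number is 97.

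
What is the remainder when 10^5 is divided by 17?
5 = 4 + 1 (binary 101). Repeated squaring mod 17: 10^1 ≡ 10; 10^2 ≡ 10² = 100 ≡ 15; 10^4 ≡ 15² = 225 ≡ 4. Multiply: 10^5 = 10^4 × 10^1 ≡ 4 × 10 (mod 17): 4 × 10 = 40 ≡ 6. So 10^5 ≡ 6 (mod 17).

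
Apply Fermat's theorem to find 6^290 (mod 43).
By Fermat: 6^{42} ≡ 1 (mod 43). 290 ≡ 38 (mod 42). So 6^{290} ≡ 6^{38} ≡ 36 (mod 43)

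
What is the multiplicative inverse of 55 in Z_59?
55^(-1) ≡ 44 (mod 59). Verification: 55 × 44 = 2420 ≡ 1 (mod 59)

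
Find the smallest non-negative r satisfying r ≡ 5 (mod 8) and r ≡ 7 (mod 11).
M = 8 × 11 = 88. M₁ = 11, y₁ ≡ 3 (mod 8). M₂ = 8, y₂ ≡ 7 (mod 11). r = 5×11×3 + 7×8×7 ≡ 29 (mod 88)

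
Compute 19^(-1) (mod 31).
18

Using Extended Euclidean Algorithm:
gcd(19, 31) = 1
Bezout coefficients: 19 × -13 + 31 × 8 = 1
So 19 × -13 ≡ 1 (mod 31)
The inverse is -13 mod 31 = 18
Verification: 19 × 18 = 342 = 11 × 31 + 1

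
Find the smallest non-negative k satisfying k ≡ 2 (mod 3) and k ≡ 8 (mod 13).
M = 3 × 13 = 39. M₁ = 13, y₁ ≡ 1 (mod 3). M₂ = 3, y₂ ≡ 9 (mod 13). k = 2×13×1 + 8×3×9 ≡ 8 (mod 39)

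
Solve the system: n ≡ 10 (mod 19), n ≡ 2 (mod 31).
M = 19 × 31 = 589. M₁ = 31, y₁ ≡ 8 (mod 19). M₂ = 19, y₂ ≡ 18 (mod 31). n = 10×31×8 + 2×19×18 ≡ 219 (mod 589)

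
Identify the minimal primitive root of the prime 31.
p - 1 = 30 has prime divisors 2, 3, 5. h is a primitive root mod 31 iff h^(30/q) ≢ 1 (mod 31) for each such q.
h = 2: 2^15 ≡ 1, 2^10 ≡ 1, 2^6 ≡ 2 (mod 31); 2^15 ≡ 1, so not a primitive root.
h = 3: 3^15 ≡ 30, 3^10 ≡ 25, 3^6 ≡ 16 (mod 31); none is 1, so 3 has order 30 and is a primitive root.
The smallest primitive root mod 31 is g = 3.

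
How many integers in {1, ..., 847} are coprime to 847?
660

Prime factorization: 847 = 7 × 11^2
Using the formula φ(n) = n × Π(1 - 1/p) for each prime factor p:
φ(847) = 847 × (1 - 1/7) × (1 - 1/11)
φ(847) = 660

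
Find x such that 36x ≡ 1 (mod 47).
36^(-1) ≡ 17 (mod 47). Verification: 36 × 17 = 612 ≡ 1 (mod 47)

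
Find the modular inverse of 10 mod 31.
10^(-1) ≡ 28 (mod 31). Verification: 10 × 28 = 280 ≡ 1 (mod 31)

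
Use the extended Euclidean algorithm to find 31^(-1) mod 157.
Extended GCD: 31(76) + 157(-15) = 1. So 31^(-1) ≡ 76 ≡ 76 (mod 157). Verify: 31 × 76 = 2356 ≡ 1 (mod 157)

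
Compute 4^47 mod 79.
Using repeated squaring. 47 = 32 + 8 + 4 + 2 + 1 (binary 101111). Repeated squaring mod 79: 4^1 ≡ 4; 4^2 ≡ 4² = 16 ≡ 16; 4^4 ≡ 16² = 256 ≡ 19; 4^8 ≡ 19² = 361 ≡ 45; 4^16 ≡ 45² = 2025 ≡ 50; 4^32 ≡ 50² = 2500 ≡ 51. Multiply: 4^47 = 4^32 × 4^8 × 4^4 × 4^2 × 4^1 ≡ 51 × 45 × 19 × 16 × 4 (mod 79): 51 × 45 = 2295 ≡ 4; 4 × 19 = 76 ≡ 76; 76 × 16 = 1216 ≡ 31; 31 × 4 = 124 ≡ 45. So 4^47 ≡ 45 (mod 79).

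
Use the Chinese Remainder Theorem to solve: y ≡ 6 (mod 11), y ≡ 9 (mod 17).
94

Using the Chinese Remainder Theorem:
M = product of moduli = 187
For equation 1: M_1 = 17, 17 ≡ 6 (mod 11), inverse of 17 mod 11 is 2 (check: 6 × 2 = 12 ≡ 1 (mod 11))
For equation 2: M_2 = 11, 11 ≡ 11 (mod 17), inverse of 11 mod 17 is 14 (check: 11 × 14 = 154 ≡ 1 (mod 17))
Combine: y ≡ Σ r_i×M_i×(M_i⁻¹ mod m_i) = 6×17×2 + 9×11×14 = 204 + 1386 = 1590
1590 mod 187 = 94
y ≡ 94 (mod 187)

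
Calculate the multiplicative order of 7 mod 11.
Powers of 7 mod 11: 7^1≡7, 7^2≡5, 7^3≡2, 7^4≡3, 7^5≡10, 7^6≡4, 7^7≡6, 7^8≡9, 7^9≡8, 7^10≡1. Order = 10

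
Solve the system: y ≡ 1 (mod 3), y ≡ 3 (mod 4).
M = 3 × 4 = 12. M₁ = 4, y₁ ≡ 1 (mod 3). M₂ = 3, y₂ ≡ 3 (mod 4). y = 1×4×1 + 3×3×3 ≡ 7 (mod 12)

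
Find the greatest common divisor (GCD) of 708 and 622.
2

Using the Euclidean algorithm:
708 = 1 × 622 + 86
622 = 7 × 86 + 20
86 = 4 × 20 + 6
20 = 3 × 6 + 2
6 = 3 × 2 + 0

GCD(708, 622) = 2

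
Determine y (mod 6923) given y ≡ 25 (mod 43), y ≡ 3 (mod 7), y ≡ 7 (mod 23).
283

Using the Chinese Remainder Theorem:
M = product of moduli = 6923
For equation 1: M_1 = 161, 161 ≡ 32 (mod 43), inverse of 161 mod 43 is 39 (check: 32 × 39 = 1248 ≡ 1 (mod 43))
For equation 2: M_2 = 989, 989 ≡ 2 (mod 7), inverse of 989 mod 7 is 4 (check: 2 × 4 = 8 ≡ 1 (mod 7))
For equation 3: M_3 = 301, 301 ≡ 2 (mod 23), inverse of 301 mod 23 is 12 (check: 2 × 12 = 24 ≡ 1 (mod 23))
Combine: y ≡ Σ r_i×M_i×(M_i⁻¹ mod m_i) = 25×161×39 + 3×989×4 + 7×301×12 = 156975 + 11868 + 25284 = 194127
194127 mod 6923 = 283
y ≡ 283 (mod 6923)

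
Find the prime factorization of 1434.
2 × 3 × 239

Divide by primes starting from smallest:
1434 ÷ 2 = 717
717 ÷ 3 = 239
239 ÷ 239 = 1

1434 = 2 × 3 × 239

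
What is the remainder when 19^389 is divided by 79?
Using Fermat: 19^{78} ≡ 1 (mod 79). 389 ≡ 77 (mod 78). So 19^{389} ≡ 19^{77} ≡ 25 (mod 79)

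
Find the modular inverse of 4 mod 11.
4^(-1) ≡ 3 (mod 11). Verification: 4 × 3 = 12 ≡ 1 (mod 11)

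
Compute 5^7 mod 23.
7 = 4 + 2 + 1 (binary 111). Repeated squaring mod 23: 5^1 ≡ 5; 5^2 ≡ 5² = 25 ≡ 2; 5^4 ≡ 2² = 4 ≡ 4. Multiply: 5^7 = 5^4 × 5^2 × 5^1 ≡ 4 × 2 × 5 (mod 23): 4 × 2 = 8 ≡ 8; 8 × 5 = 40 ≡ 17. So 5^7 ≡ 17 (mod 23).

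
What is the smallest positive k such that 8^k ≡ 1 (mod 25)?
Powers of 8 mod 25: 8^1≡8, 8^2≡14, 8^3≡12, 8^4≡21, 8^5≡18, 8^6≡19, 8^7≡2, 8^8≡16, 8^9≡3, 8^10≡24, 8^11≡17, 8^12≡11, 8^13≡13, 8^14≡4, 8^15≡7, 8^16≡6, 8^17≡23, 8^18≡9, 8^19≡22, 8^20≡1. Order = 20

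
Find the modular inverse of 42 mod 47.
42^(-1) ≡ 28 (mod 47). Verification: 42 × 28 = 1176 ≡ 1 (mod 47)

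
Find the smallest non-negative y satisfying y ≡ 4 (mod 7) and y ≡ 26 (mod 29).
M = 7 × 29 = 203. M₁ = 29, y₁ ≡ 1 (mod 7). M₂ = 7, y₂ ≡ 25 (mod 29). y = 4×29×1 + 26×7×25 ≡ 200 (mod 203)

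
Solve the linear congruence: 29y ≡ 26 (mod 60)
34

Since gcd(29, 60) = 1 divides 26, a solution exists.
Multiply both sides by the inverse of 29 mod 60:
  29^(-1) mod 60 = 29
  x ≡ 29 × 26 ≡ 754 ≡ 34 (mod 60)
Verification: 29 × 34 = 986 = 16 × 60 + 26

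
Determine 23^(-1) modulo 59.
23^(-1) ≡ 18 (mod 59). Verification: 23 × 18 = 414 ≡ 1 (mod 59)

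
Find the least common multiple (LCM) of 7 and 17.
119

First find GCD(7, 17) using the Euclidean algorithm:
7 = 0 × 17 + 7
17 = 2 × 7 + 3
7 = 2 × 3 + 1
3 = 3 × 1 + 0
GCD(7, 17) = 1

LCM formula: LCM(a, b) = (a × b) / GCD(a, b)
LCM(7, 17) = (7 × 17) / 1
LCM(7, 17) = 119 / 1
LCM(7, 17) = 119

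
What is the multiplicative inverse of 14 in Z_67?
14^(-1) ≡ 24 (mod 67). Verification: 14 × 24 = 336 ≡ 1 (mod 67)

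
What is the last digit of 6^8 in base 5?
6 ≡ 1 (mod 5). 8 = 8 (binary 1000). Repeated squaring mod 5: 1^1 ≡ 1; 1^2 ≡ 1² = 1 ≡ 1; 1^4 ≡ 1² = 1 ≡ 1; 1^8 ≡ 1² = 1 ≡ 1. So 6^8 ≡ 1 (mod 5).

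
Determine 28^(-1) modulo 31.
28^(-1) ≡ 10 (mod 31). Verification: 28 × 10 = 280 ≡ 1 (mod 31)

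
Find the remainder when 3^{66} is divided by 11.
By Fermat: 3^{10} ≡ 1 (mod 11). 66 = 6×10 + 6. So 3^{66} ≡ 3^{6} ≡ 3 (mod 11)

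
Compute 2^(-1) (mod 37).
19

Using Extended Euclidean Algorithm:
gcd(2, 37) = 1
Bezout coefficients: 2 × -18 + 37 × 1 = 1
So 2 × -18 ≡ 1 (mod 37)
The inverse is -18 mod 37 = 19
Verification: 2 × 19 = 38 = 1 × 37 + 1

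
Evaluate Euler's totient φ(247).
216

Prime factorization: 247 = 13 × 19
Using the formula φ(n) = n × Π(1 - 1/p) for each prime factor p:
φ(247) = 247 × (1 - 1/13) × (1 - 1/19)
φ(247) = 216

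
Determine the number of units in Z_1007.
936

Prime factorization: 1007 = 19 × 53
Using the formula φ(n) = n × Π(1 - 1/p) for each prime factor p:
φ(1007) = 1007 × (1 - 1/19) × (1 - 1/53)
φ(1007) = 936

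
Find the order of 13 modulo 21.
Powers of 13 mod 21: 13^1≡13, 13^2≡1. Order = 2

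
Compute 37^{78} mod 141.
106

Using successive squaring:
Binary expansion of 78: 1001110
Powers of 37 mod 141 (each is the square of the previous):
  37^1 ≡ 37 (mod 141)
  37^2 ≡ 37² = 1369 ≡ 100 (mod 141)
  37^4 ≡ 100² = 10000 ≡ 130 (mod 141)
  37^8 ≡ 130² = 16900 ≡ 121 (mod 141)
  37^16 ≡ 121² = 14641 ≡ 118 (mod 141)
  37^32 ≡ 118² = 13924 ≡ 106 (mod 141)
  37^64 ≡ 106² = 11236 ≡ 97 (mod 141)
78 = 64 + 8 + 4 + 2, so 37^78 = 37^64 × 37^8 × 37^4 × 37^2 ≡ 97 × 121 × 130 × 100 (mod 141)
Multiplying step by step:
  97 × 121 = 11737 ≡ 34 (mod 141)
  34 × 130 = 4420 ≡ 49 (mod 141)
  49 × 100 = 4900 ≡ 106 (mod 141)
Result: 37^78 ≡ 106 (mod 141)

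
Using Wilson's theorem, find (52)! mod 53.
By Wilson's theorem, (52)! ≡ -1 ≡ 52 (mod 53)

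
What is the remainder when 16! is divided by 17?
By Wilson's theorem, (16)! ≡ -1 ≡ 16 (mod 17)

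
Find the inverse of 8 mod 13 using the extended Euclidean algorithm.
Extended GCD: 8(5) + 13(-3) = 1. So 8^(-1) ≡ 5 ≡ 5 (mod 13). Verify: 8 × 5 = 40 ≡ 1 (mod 13)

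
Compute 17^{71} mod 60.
53

Using successive squaring:
Binary expansion of 71: 1000111
Powers of 17 mod 60 (each is the square of the previous):
  17^1 ≡ 17 (mod 60)
  17^2 ≡ 17² = 289 ≡ 49 (mod 60)
  17^4 ≡ 49² = 2401 ≡ 1 (mod 60)
  17^8 ≡ 1² = 1 ≡ 1 (mod 60)
  17^16 ≡ 1² = 1 ≡ 1 (mod 60)
  17^32 ≡ 1² = 1 ≡ 1 (mod 60)
  17^64 ≡ 1² = 1 ≡ 1 (mod 60)
71 = 64 + 4 + 2 + 1, so 17^71 = 17^64 × 17^4 × 17^2 × 17^1 ≡ 1 × 1 × 49 × 17 (mod 60)
Multiplying step by step:
  1 × 1 = 1 ≡ 1 (mod 60)
  1 × 49 = 49 ≡ 49 (mod 60)
  49 × 17 = 833 ≡ 53 (mod 60)
Result: 17^71 ≡ 53 (mod 60)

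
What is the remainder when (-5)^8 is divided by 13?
(-5) ≡ 8 (mod 13). 8 = 8 (binary 1000). Repeated squaring mod 13: 8^1 ≡ 8; 8^2 ≡ 8² = 64 ≡ 12; 8^4 ≡ 12² = 144 ≡ 1; 8^8 ≡ 1² = 1 ≡ 1. So (-5)^8 ≡ 1 (mod 13).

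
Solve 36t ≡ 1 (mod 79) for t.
11

Using Extended Euclidean Algorithm:
gcd(36, 79) = 1
Bezout coefficients: 36 × 11 + 79 × -5 = 1
So 36 × 11 ≡ 1 (mod 79)
The inverse is 11 mod 79 = 11
Verification: 36 × 11 = 396 = 5 × 79 + 1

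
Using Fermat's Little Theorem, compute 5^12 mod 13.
By Fermat's Little Theorem, 5^{12} ≡ 1 (mod 13) since 13 is prime and gcd(5, 13) = 1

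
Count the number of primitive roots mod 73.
Number of primitive roots mod 73 = φ(72) = 24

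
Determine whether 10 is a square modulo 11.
By Euler's criterion: 10^{5} ≡ 10 (mod 11). Since this equals -1 (≡ 10), 10 is not a QR.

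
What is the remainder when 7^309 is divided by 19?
Using Fermat: 7^{18} ≡ 1 (mod 19). 309 ≡ 3 (mod 18). So 7^{309} ≡ 7^{3} ≡ 1 (mod 19)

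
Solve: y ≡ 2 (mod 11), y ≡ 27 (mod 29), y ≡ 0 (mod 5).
M = 11 × 29 × 5 = 1595. M₁ = 145, y₁ ≡ 6 (mod 11). M₂ = 55, y₂ ≡ 19 (mod 29). M₃ = 319, y₃ ≡ 4 (mod 5). y = 2×145×6 + 27×55×19 + 0×319×4 ≡ 1245 (mod 1595)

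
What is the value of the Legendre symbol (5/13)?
(5/13) = 5^{6} mod 13 = -1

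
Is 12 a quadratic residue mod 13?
By Euler's criterion: 12^{6} ≡ 1 (mod 13). Since this equals 1, 12 is a QR.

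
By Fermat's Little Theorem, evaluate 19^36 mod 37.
By Fermat's Little Theorem, 19^{36} ≡ 1 (mod 37) since 37 is prime and gcd(19, 37) = 1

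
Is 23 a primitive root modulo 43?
No

To verify, check if 23^(42/q) ≢ 1 (mod 43) for each prime divisor q of 42
Divisors of 42 = 42: [1, 2, 3, 6, 7, 14, 21, 42]
  23^(42/2) = 23^21 ≡ 1 (mod 43)
  23^(42/3) = 23^14 ≡ 36 (mod 43)
  23^(42/7) = 23^6 ≡ 4 (mod 43)
Conclusion: 23 is not a primitive root modulo 43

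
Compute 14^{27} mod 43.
21

Using successive squaring:
Binary expansion of 27: 11011
Powers of 14 mod 43 (each is the square of the previous):
  14^1 ≡ 14 (mod 43)
  14^2 ≡ 14² = 196 ≡ 24 (mod 43)
  14^4 ≡ 24² = 576 ≡ 17 (mod 43)
  14^8 ≡ 17² = 289 ≡ 31 (mod 43)
  14^16 ≡ 31² = 961 ≡ 15 (mod 43)
27 = 16 + 8 + 2 + 1, so 14^27 = 14^16 × 14^8 × 14^2 × 14^1 ≡ 15 × 31 × 24 × 14 (mod 43)
Multiplying step by step:
  15 × 31 = 465 ≡ 35 (mod 43)
  35 × 24 = 840 ≡ 23 (mod 43)
  23 × 14 = 322 ≡ 21 (mod 43)
Result: 14^27 ≡ 21 (mod 43)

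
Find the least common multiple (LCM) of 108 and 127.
13716

First find GCD(108, 127) using the Euclidean algorithm:
108 = 0 × 127 + 108
127 = 1 × 108 + 19
108 = 5 × 19 + 13
19 = 1 × 13 + 6
13 = 2 × 6 + 1
6 = 6 × 1 + 0
GCD(108, 127) = 1

LCM formula: LCM(a, b) = (a × b) / GCD(a, b)
LCM(108, 127) = (108 × 127) / 1
LCM(108, 127) = 13716 / 1
LCM(108, 127) = 13716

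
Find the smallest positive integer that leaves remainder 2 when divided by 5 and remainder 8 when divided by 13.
M = 5 × 13 = 65. M₁ = 13, y₁ ≡ 2 (mod 5). M₂ = 5, y₂ ≡ 8 (mod 13). n = 2×13×2 + 8×5×8 ≡ 47 (mod 65). The smallest positive such number is 47.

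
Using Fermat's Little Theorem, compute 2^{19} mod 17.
8

By Fermat's Little Theorem, a^(p-1) ≡ 1 (mod p) for prime p and gcd(a, p) = 1
Here p = 17, so 2^16 ≡ 1 (mod 17)
We can reduce the exponent: 19 mod 16 = 3
So 2^19 ≡ 2^3 (mod 17)
Computing: 2^3 mod 17 = 8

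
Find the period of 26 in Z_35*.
Powers of 26 mod 35: 26^1≡26, 26^2≡11, 26^3≡6, 26^4≡16, 26^5≡31, 26^6≡1. Order = 6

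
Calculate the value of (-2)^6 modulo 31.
(-2) ≡ 29 (mod 31). 6 = 4 + 2 (binary 110). Repeated squaring mod 31: 29^1 ≡ 29; 29^2 ≡ 29² = 841 ≡ 4; 29^4 ≡ 4² = 16 ≡ 16. Multiply: (-2)^6 ≡ 29^4 × 29^2 ≡ 16 × 4 (mod 31): 16 × 4 = 64 ≡ 2. So (-2)^6 ≡ 2 (mod 31).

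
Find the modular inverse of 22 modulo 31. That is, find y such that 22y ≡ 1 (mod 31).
24

Using Extended Euclidean Algorithm:
gcd(22, 31) = 1
Bezout coefficients: 22 × -7 + 31 × 5 = 1
So 22 × -7 ≡ 1 (mod 31)
The inverse is -7 mod 31 = 24
Verification: 22 × 24 = 528 = 17 × 31 + 1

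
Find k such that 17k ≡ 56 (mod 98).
84

Since gcd(17, 98) = 1 divides 56, a solution exists.
Multiply both sides by the inverse of 17 mod 98:
  17^(-1) mod 98 = 75
  x ≡ 75 × 56 ≡ 4200 ≡ 84 (mod 98)
Verification: 17 × 84 = 1428 = 14 × 98 + 56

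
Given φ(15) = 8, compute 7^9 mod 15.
By Euler: 7^{8} ≡ 1 (mod 15) since gcd(7, 15) = 1. 9 = 1×8 + 1. So 7^{9} ≡ 7^{1} ≡ 7 (mod 15)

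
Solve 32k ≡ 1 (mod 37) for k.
32^(-1) ≡ 22 (mod 37). Verification: 32 × 22 = 704 ≡ 1 (mod 37)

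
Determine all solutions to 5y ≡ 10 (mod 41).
2

Since gcd(5, 41) = 1 divides 10, a solution exists.
Multiply both sides by the inverse of 5 mod 41:
  5^(-1) mod 41 = 33
  x ≡ 33 × 10 ≡ 330 ≡ 2 (mod 41)
Verification: 5 × 2 = 10 = 0 × 41 + 10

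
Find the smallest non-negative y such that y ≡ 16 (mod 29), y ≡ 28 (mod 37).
509

Using the Chinese Remainder Theorem:
M = product of moduli = 1073
For equation 1: M_1 = 37, 37 ≡ 8 (mod 29), inverse of 37 mod 29 is 11 (check: 8 × 11 = 88 ≡ 1 (mod 29))
For equation 2: M_2 = 29, 29 ≡ 29 (mod 37), inverse of 29 mod 37 is 23 (check: 29 × 23 = 667 ≡ 1 (mod 37))
Combine: y ≡ Σ r_i×M_i×(M_i⁻¹ mod m_i) = 16×37×11 + 28×29×23 = 6512 + 18676 = 25188
25188 mod 1073 = 509
y ≡ 509 (mod 1073)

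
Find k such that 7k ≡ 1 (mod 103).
7^(-1) ≡ 59 (mod 103). Verification: 7 × 59 = 413 ≡ 1 (mod 103)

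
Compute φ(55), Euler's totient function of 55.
40

Prime factorization: 55 = 5 × 11
Using the formula φ(n) = n × Π(1 - 1/p) for each prime factor p:
φ(55) = 55 × (1 - 1/5) × (1 - 1/11)
φ(55) = 40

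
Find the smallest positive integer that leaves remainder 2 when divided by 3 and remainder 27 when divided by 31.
M = 3 × 31 = 93. M₁ = 31, y₁ ≡ 1 (mod 3). M₂ = 3, y₂ ≡ 21 (mod 31). m = 2×31×1 + 27×3×21 ≡ 89 (mod 93). The smallest positive such number is 89.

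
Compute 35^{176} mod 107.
56

Using successive squaring:
Binary expansion of 176: 10110000
Powers of 35 mod 107 (each is the square of the previous):
  35^1 ≡ 35 (mod 107)
  35^2 ≡ 35² = 1225 ≡ 48 (mod 107)
  35^4 ≡ 48² = 2304 ≡ 57 (mod 107)
  35^8 ≡ 57² = 3249 ≡ 39 (mod 107)
  35^16 ≡ 39² = 1521 ≡ 23 (mod 107)
  35^32 ≡ 23² = 529 ≡ 101 (mod 107)
  35^64 ≡ 101² = 10201 ≡ 36 (mod 107)
  35^128 ≡ 36² = 1296 ≡ 12 (mod 107)
176 = 128 + 32 + 16, so 35^176 = 35^128 × 35^32 × 35^16 ≡ 12 × 101 × 23 (mod 107)
Multiplying step by step:
  12 × 101 = 1212 ≡ 35 (mod 107)
  35 × 23 = 805 ≡ 56 (mod 107)
Result: 35^176 ≡ 56 (mod 107)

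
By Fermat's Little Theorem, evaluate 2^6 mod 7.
By Fermat's Little Theorem, 2^{6} ≡ 1 (mod 7) since 7 is prime and gcd(2, 7) = 1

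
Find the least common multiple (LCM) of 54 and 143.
7722

First find GCD(54, 143) using the Euclidean algorithm:
54 = 0 × 143 + 54
143 = 2 × 54 + 35
54 = 1 × 35 + 19
35 = 1 × 19 + 16
19 = 1 × 16 + 3
16 = 5 × 3 + 1
3 = 3 × 1 + 0
GCD(54, 143) = 1

LCM formula: LCM(a, b) = (a × b) / GCD(a, b)
LCM(54, 143) = (54 × 143) / 1
LCM(54, 143) = 7722 / 1
LCM(54, 143) = 7722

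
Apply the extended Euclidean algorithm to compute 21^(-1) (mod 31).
Extended GCD: 21(3) + 31(-2) = 1. So 21^(-1) ≡ 3 ≡ 3 (mod 31). Verify: 21 × 3 = 63 ≡ 1 (mod 31)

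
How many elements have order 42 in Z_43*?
Number of primitive roots mod 43 = φ(42) = 12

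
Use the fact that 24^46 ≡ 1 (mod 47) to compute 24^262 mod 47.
By Fermat: 24^{46} ≡ 1 (mod 47). 262 = 5×46 + 32. So 24^{262} ≡ 24^{32} ≡ 28 (mod 47)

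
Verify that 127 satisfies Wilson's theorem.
(126)! mod 127 = 126. Since this equals -1 (mod 127), Wilson confirms 127 is prime.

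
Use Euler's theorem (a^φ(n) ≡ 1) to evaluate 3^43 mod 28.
By Euler: 3^{12} ≡ 1 (mod 28) since gcd(3, 28) = 1. 43 = 3×12 + 7. So 3^{43} ≡ 3^{7} ≡ 3 (mod 28)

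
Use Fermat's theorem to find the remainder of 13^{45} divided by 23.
13

By Fermat's Little Theorem, a^(p-1) ≡ 1 (mod p) for prime p and gcd(a, p) = 1
Here p = 23, so 13^22 ≡ 1 (mod 23)
We can reduce the exponent: 45 mod 22 = 1
So 13^45 ≡ 13^1 (mod 23)
Computing: 13^1 mod 23 = 13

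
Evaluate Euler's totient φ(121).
110

Prime factorization: 121 = 11^2
Using the formula φ(n) = n × Π(1 - 1/p) for each prime factor p:
φ(121) = 121 × (1 - 1/11)
φ(121) = 110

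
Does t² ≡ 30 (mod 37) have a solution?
By Euler's criterion: 30^{18} ≡ 1 (mod 37). Since this equals 1, 30 is a QR.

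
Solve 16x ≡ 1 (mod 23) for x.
16^(-1) ≡ 13 (mod 23). Verification: 16 × 13 = 208 ≡ 1 (mod 23)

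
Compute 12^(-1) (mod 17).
12^(-1) ≡ 10 (mod 17). Verification: 12 × 10 = 120 ≡ 1 (mod 17)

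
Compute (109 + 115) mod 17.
3

(109 + 115) = 224
224 mod 17 = 3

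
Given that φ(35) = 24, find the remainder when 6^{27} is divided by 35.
By Euler: 6^{24} ≡ 1 (mod 35) since gcd(6, 35) = 1. 27 = 1×24 + 3. So 6^{27} ≡ 6^{3} ≡ 6 (mod 35)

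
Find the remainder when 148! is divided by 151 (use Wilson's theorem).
(150)! = (148)! × (149) × (150) ≡ -1 (mod 151). So (148)! ≡ -1 × [(150)(149)]^(-1) ≡ 75 (mod 151)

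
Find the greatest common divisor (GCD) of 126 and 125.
1

Using the Euclidean algorithm:
126 = 1 × 125 + 1
125 = 125 × 1 + 0

GCD(126, 125) = 1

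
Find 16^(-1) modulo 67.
21

Using Extended Euclidean Algorithm:
gcd(16, 67) = 1
Bezout coefficients: 16 × 21 + 67 × -5 = 1
So 16 × 21 ≡ 1 (mod 67)
The inverse is 21 mod 67 = 21
Verification: 16 × 21 = 336 = 5 × 67 + 1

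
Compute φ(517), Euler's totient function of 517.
460

Prime factorization: 517 = 11 × 47
Using the formula φ(n) = n × Π(1 - 1/p) for each prime factor p:
φ(517) = 517 × (1 - 1/11) × (1 - 1/47)
φ(517) = 460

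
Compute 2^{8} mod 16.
0

Using successive squaring:
Binary expansion of 8: 1000
Powers of 2 mod 16 (each is the square of the previous):
  2^1 ≡ 2 (mod 16)
  2^2 ≡ 2² = 4 ≡ 4 (mod 16)
  2^4 ≡ 4² = 16 ≡ 0 (mod 16)
  2^8 ≡ 0² = 0 ≡ 0 (mod 16)
8 is a power of 2, so 2^8 is the last square: ≡ 0 (mod 16)
Result: 2^8 ≡ 0 (mod 16)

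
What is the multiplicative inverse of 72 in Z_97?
31

Using Extended Euclidean Algorithm:
gcd(72, 97) = 1
Bezout coefficients: 72 × 31 + 97 × -23 = 1
So 72 × 31 ≡ 1 (mod 97)
The inverse is 31 mod 97 = 31
Verification: 72 × 31 = 2232 = 23 × 97 + 1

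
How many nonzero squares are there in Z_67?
For prime 67, there are (p-1)/2 = (67-1)/2 = 33 quadratic residues (excluding 0).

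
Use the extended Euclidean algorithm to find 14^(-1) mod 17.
Extended GCD: 14(-6) + 17(5) = 1. So 14^(-1) ≡ 11 ≡ 11 (mod 17). Verify: 14 × 11 = 154 ≡ 1 (mod 17)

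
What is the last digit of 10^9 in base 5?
10 ≡ 0 (mod 5). 9 = 8 + 1 (binary 1001). Repeated squaring mod 5: 0^1 ≡ 0; 0^2 ≡ 0² = 0 ≡ 0; 0^4 ≡ 0² = 0 ≡ 0; 0^8 ≡ 0² = 0 ≡ 0. Multiply: 10^9 ≡ 0^8 × 0^1 ≡ 0 × 0 (mod 5): 0 × 0 = 0 ≡ 0. So 10^9 ≡ 0 (mod 5).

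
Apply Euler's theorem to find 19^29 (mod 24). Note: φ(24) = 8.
By Euler: 19^{8} ≡ 1 (mod 24) since gcd(19, 24) = 1. 29 = 3×8 + 5. So 19^{29} ≡ 19^{5} ≡ 19 (mod 24)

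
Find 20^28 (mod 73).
Using repeated squaring. 28 = 16 + 8 + 4 (binary 11100). Repeated squaring mod 73: 20^1 ≡ 20; 20^2 ≡ 20² = 400 ≡ 35; 20^4 ≡ 35² = 1225 ≡ 57; 20^8 ≡ 57² = 3249 ≡ 37; 20^16 ≡ 37² = 1369 ≡ 55. Multiply: 20^28 = 20^16 × 20^8 × 20^4 ≡ 55 × 37 × 57 (mod 73): 55 × 37 = 2035 ≡ 64; 64 × 57 = 3648 ≡ 71. So 20^28 ≡ 71 (mod 73).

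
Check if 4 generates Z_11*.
p - 1 = 10 has prime divisors 2, 5. Check 4^(10/q) mod 11 for each: 4^(10/2) = 4^5 ≡ 1, 4^(10/5) = 4^2 ≡ 5 (mod 11). Since 4^5 ≡ 1 (mod 11), the order of 4 divides 5 (in fact the order is 5) ≠ 10, so it is not a primitive root.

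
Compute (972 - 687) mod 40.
5

(972 - 687) = 285
285 mod 40 = 5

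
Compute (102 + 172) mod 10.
4

(102 + 172) = 274
274 mod 10 = 4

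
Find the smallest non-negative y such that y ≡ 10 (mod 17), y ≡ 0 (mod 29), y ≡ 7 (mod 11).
2900

Using the Chinese Remainder Theorem:
M = product of moduli = 5423
For equation 1: M_1 = 319, 319 ≡ 13 (mod 17), inverse of 319 mod 17 is 4 (check: 13 × 4 = 52 ≡ 1 (mod 17))
For equation 2: M_2 = 187, 187 ≡ 13 (mod 29), inverse of 187 mod 29 is 9 (check: 13 × 9 = 117 ≡ 1 (mod 29))
For equation 3: M_3 = 493, 493 ≡ 9 (mod 11), inverse of 493 mod 11 is 5 (check: 9 × 5 = 45 ≡ 1 (mod 11))
Combine: y ≡ Σ r_i×M_i×(M_i⁻¹ mod m_i) = 10×319×4 + 0×187×9 + 7×493×5 = 12760 + 0 + 17255 = 30015
30015 mod 5423 = 2900
y ≡ 2900 (mod 5423)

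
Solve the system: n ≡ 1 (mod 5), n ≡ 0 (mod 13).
M = 5 × 13 = 65. M₁ = 13, y₁ ≡ 2 (mod 5). M₂ = 5, y₂ ≡ 8 (mod 13). n = 1×13×2 + 0×5×8 ≡ 26 (mod 65)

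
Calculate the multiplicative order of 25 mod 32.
Powers of 25 mod 32: 25^1≡25, 25^2≡17, 25^3≡9, 25^4≡1. Order = 4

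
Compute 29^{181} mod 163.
70

Using successive squaring:
Binary expansion of 181: 10110101
Powers of 29 mod 163 (each is the square of the previous):
  29^1 ≡ 29 (mod 163)
  29^2 ≡ 29² = 841 ≡ 26 (mod 163)
  29^4 ≡ 26² = 676 ≡ 24 (mod 163)
  29^8 ≡ 24² = 576 ≡ 87 (mod 163)
  29^16 ≡ 87² = 7569 ≡ 71 (mod 163)
  29^32 ≡ 71² = 5041 ≡ 151 (mod 163)
  29^64 ≡ 151² = 22801 ≡ 144 (mod 163)
  29^128 ≡ 144² = 20736 ≡ 35 (mod 163)
181 = 128 + 32 + 16 + 4 + 1, so 29^181 = 29^128 × 29^32 × 29^16 × 29^4 × 29^1 ≡ 35 × 151 × 71 × 24 × 29 (mod 163)
Multiplying step by step:
  35 × 151 = 5285 ≡ 69 (mod 163)
  69 × 71 = 4899 ≡ 9 (mod 163)
  9 × 24 = 216 ≡ 53 (mod 163)
  53 × 29 = 1537 ≡ 70 (mod 163)
Result: 29^181 ≡ 70 (mod 163)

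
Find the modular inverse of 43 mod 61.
43^(-1) ≡ 44 (mod 61). Verification: 43 × 44 = 1892 ≡ 1 (mod 61)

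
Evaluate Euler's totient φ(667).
616

Prime factorization: 667 = 23 × 29
Using the formula φ(n) = n × Π(1 - 1/p) for each prime factor p:
φ(667) = 667 × (1 - 1/23) × (1 - 1/29)
φ(667) = 616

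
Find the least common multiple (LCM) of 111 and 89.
9879

First find GCD(111, 89) using the Euclidean algorithm:
111 = 1 × 89 + 22
89 = 4 × 22 + 1
22 = 22 × 1 + 0
GCD(111, 89) = 1

LCM formula: LCM(a, b) = (a × b) / GCD(a, b)
LCM(111, 89) = (111 × 89) / 1
LCM(111, 89) = 9879 / 1
LCM(111, 89) = 9879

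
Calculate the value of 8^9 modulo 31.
9 = 8 + 1 (binary 1001). Repeated squaring mod 31: 8^1 ≡ 8; 8^2 ≡ 8² = 64 ≡ 2; 8^4 ≡ 2² = 4 ≡ 4; 8^8 ≡ 4² = 16 ≡ 16. Multiply: 8^9 = 8^8 × 8^1 ≡ 16 × 8 (mod 31): 16 × 8 = 128 ≡ 4. So 8^9 ≡ 4 (mod 31).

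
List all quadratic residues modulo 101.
QRs mod 101: {1, 4, 5, 6, 9, 13, 14, 16, 17, 19, 20, 21, 22, 23, 24, 25, 30, 31, 33, 36, 37, 43, 45, 47, 49, 52, 54, 56, 58, 64, 65, 68, 70, 71, 76, 77, 78, 79, 80, 81, 82, 84, 85, 87, 88, 92, 95, 96, 97, 100}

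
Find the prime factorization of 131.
131

Divide by primes starting from smallest:
131 ÷ 131 = 1

131 = 131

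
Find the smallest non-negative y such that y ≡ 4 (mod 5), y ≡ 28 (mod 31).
59

Using the Chinese Remainder Theorem:
M = product of moduli = 155
For equation 1: M_1 = 31, 31 ≡ 1 (mod 5), inverse of 31 mod 5 is 1 (check: 1 × 1 = 1 ≡ 1 (mod 5))
For equation 2: M_2 = 5, 5 ≡ 5 (mod 31), inverse of 5 mod 31 is 25 (check: 5 × 25 = 125 ≡ 1 (mod 31))
Combine: y ≡ Σ r_i×M_i×(M_i⁻¹ mod m_i) = 4×31×1 + 28×5×25 = 124 + 3500 = 3624
3624 mod 155 = 59
y ≡ 59 (mod 155)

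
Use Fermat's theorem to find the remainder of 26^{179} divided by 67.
10

By Fermat's Little Theorem, a^(p-1) ≡ 1 (mod p) for prime p and gcd(a, p) = 1
Here p = 67, so 26^66 ≡ 1 (mod 67)
We can reduce the exponent: 179 mod 66 = 47
So 26^179 ≡ 26^47 (mod 67)
Computing: 26^47 mod 67 = 10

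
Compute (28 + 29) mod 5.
2

(28 + 29) = 57
57 mod 5 = 2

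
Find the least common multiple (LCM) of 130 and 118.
7670

First find GCD(130, 118) using the Euclidean algorithm:
130 = 1 × 118 + 12
118 = 9 × 12 + 10
12 = 1 × 10 + 2
10 = 5 × 2 + 0
GCD(130, 118) = 2

LCM formula: LCM(a, b) = (a × b) / GCD(a, b)
LCM(130, 118) = (130 × 118) / 2
LCM(130, 118) = 15340 / 2
LCM(130, 118) = 7670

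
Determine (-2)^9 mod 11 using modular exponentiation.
(-2) ≡ 9 (mod 11). 9 = 8 + 1 (binary 1001). Repeated squaring mod 11: 9^1 ≡ 9; 9^2 ≡ 9² = 81 ≡ 4; 9^4 ≡ 4² = 16 ≡ 5; 9^8 ≡ 5² = 25 ≡ 3. Multiply: (-2)^9 ≡ 9^8 × 9^1 ≡ 3 × 9 (mod 11): 3 × 9 = 27 ≡ 5. So (-2)^9 ≡ 5 (mod 11).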